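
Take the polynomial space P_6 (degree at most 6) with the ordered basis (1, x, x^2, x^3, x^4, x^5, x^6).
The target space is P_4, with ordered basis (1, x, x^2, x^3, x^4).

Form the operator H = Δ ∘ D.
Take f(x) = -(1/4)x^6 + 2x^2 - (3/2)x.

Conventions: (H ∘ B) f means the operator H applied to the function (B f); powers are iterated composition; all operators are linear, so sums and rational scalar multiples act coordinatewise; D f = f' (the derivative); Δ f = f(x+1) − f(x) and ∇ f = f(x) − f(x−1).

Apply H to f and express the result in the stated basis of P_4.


D f = -(3/2)x^5 + 4x - 3/2
Δ D f = -(15/2)x^4 - 15x^3 - 15x^2 - (15/2)x + 5/2

g(x) = -(15/2)x^4 - 15x^3 - 15x^2 - (15/2)x + 5/2


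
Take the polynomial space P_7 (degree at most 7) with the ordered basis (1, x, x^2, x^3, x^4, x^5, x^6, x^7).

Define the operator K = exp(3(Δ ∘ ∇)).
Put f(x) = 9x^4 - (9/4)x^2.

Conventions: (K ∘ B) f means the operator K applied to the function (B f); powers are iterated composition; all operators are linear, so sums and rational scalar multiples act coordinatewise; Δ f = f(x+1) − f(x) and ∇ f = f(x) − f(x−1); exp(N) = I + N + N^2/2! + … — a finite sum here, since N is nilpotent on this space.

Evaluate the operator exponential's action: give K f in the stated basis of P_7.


the image equals g(x) = 9x^4 + (1287/4)x^2 + 2025/2

order-1 term: 324x^2 + 81/2
order-2 term: 972
the series for exp(3(Δ ∘ ∇)) f terminates at order 2
exp(3(Δ ∘ ∇)) f = 9x^4 + (1287/4)x^2 + 2025/2


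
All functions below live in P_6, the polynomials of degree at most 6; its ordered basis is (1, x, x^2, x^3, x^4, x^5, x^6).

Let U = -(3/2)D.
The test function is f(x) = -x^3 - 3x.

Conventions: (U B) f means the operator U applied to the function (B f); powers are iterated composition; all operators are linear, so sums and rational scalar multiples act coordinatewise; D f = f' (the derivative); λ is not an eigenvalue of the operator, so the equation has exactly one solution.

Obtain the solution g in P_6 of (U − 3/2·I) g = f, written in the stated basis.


g(x) = (2/3)x^3 - 2x^2 + 6x - 6

write g with unknown coordinates in the stated basis and equate coefficients in (U − 3/2·I) g = f
solving from the highest basis element down gives g = (2/3)x^3 - 2x^2 + 6x - 6
check: U g = -3x^2 + 6x - 9
so U g − 3/2·g = -x^3 - 3x = f ✓


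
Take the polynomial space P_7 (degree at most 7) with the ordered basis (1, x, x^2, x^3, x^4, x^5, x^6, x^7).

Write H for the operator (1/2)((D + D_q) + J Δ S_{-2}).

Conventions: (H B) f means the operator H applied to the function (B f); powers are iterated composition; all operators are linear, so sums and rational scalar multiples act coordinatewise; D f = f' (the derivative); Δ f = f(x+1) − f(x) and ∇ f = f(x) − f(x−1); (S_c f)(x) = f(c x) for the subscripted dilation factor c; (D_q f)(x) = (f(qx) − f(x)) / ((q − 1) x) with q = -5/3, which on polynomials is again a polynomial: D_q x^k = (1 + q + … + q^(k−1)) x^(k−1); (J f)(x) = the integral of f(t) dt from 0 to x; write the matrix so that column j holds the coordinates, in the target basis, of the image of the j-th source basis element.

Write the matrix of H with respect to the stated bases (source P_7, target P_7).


the matrix is [[0, 1, 0, 0, 0, 0, 0, 0]; [0, -1, 8/3, -4, 8, -16, 32, -64]; [0, 0, 2, -31/9, 16, -40, 96, -224]; [0, 0, 0, -4, 452/27, -160/3, 160, -448]; [0, 0, 0, 0, 8, -2827/81, 160, -560]; [0, 0, 0, 0, 0, -16, 23126/243, -448]; [0, 0, 0, 0, 0, 0, 32, -155725/729]; [0, 0, 0, 0, 0, 0, 0, -64]] (rows listed top to bottom)

image of 1: 0
image of x: -x + 1
image of x^2: 2x^2 + (8/3)x
image of x^3: -4x^3 - (31/9)x^2 - 4x
image of x^4: 8x^4 + (452/27)x^3 + 16x^2 + 8x
image of x^5: -16x^5 - (2827/81)x^4 - (160/3)x^3 - 40x^2 - 16x
image of x^6: 32x^6 + (23126/243)x^5 + 160x^4 + 160x^3 + 96x^2 + 32x
image of x^7: -64x^7 - (155725/729)x^6 - 448x^5 - 560x^4 - 448x^3 - 224x^2 - 64x
each image's coordinates form column j of the matrix


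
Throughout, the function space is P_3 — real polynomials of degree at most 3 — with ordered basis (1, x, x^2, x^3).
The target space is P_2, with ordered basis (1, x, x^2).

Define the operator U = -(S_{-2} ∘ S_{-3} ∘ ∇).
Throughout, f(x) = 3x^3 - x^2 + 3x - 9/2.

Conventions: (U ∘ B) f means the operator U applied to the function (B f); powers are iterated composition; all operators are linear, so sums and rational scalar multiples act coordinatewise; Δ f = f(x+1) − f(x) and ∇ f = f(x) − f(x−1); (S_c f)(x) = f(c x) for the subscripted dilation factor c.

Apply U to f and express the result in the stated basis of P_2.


the result is g(x) = -324x^2 + 66x - 7

∇ f = 9x^2 - 11x + 7
S_{-3} ∇ f = 81x^2 + 33x + 7
S_{-2} S_{-3} ∇ f = 324x^2 - 66x + 7
(-(S_{-2} ∘ S_{-3} ∘ ∇)) f = -324x^2 + 66x - 7


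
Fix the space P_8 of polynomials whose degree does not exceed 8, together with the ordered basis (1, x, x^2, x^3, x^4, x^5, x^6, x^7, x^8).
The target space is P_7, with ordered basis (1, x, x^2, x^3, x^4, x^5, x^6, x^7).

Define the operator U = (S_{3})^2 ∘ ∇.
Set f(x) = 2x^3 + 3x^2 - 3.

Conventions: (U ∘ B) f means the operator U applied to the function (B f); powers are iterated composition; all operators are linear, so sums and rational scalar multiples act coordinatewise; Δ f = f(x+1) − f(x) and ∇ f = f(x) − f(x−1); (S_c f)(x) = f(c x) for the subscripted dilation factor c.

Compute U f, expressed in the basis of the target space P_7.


∇ f = 6x^2 - 1
S_{3} ∇ f = 54x^2 - 1
S_{3} S_{3} ∇ f = 486x^2 - 1

the image equals g(x) = 486x^2 - 1


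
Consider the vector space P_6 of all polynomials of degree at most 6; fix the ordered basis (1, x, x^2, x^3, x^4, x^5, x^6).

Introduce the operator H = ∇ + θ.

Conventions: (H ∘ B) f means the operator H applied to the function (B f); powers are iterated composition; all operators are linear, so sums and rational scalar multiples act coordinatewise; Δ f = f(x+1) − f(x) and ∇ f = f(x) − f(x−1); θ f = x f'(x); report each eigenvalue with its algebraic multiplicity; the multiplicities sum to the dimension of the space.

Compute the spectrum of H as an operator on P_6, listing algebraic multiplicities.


image of 1: 0
image of x: x + 1
image of x^2: 2x^2 + 2x - 1
image of x^3: 3x^3 + 3x^2 - 3x + 1
image of x^4: 4x^4 + 4x^3 - 6x^2 + 4x - 1
image of x^5: 5x^5 + 5x^4 - 10x^3 + 10x^2 - 5x + 1
image of x^6: 6x^6 + 6x^5 - 15x^4 + 20x^3 - 15x^2 + 6x - 1
the matrix is upper triangular; its diagonal is (0, 1, 2, 3, 4, 5, 6)
for a triangular matrix the eigenvalues are the diagonal entries, with algebraic multiplicity their repetition count

λ = 0 (multiplicity 1), λ = 1 (multiplicity 1), λ = 2 (multiplicity 1), λ = 3 (multiplicity 1), λ = 4 (multiplicity 1), λ = 5 (multiplicity 1), λ = 6 (multiplicity 1)


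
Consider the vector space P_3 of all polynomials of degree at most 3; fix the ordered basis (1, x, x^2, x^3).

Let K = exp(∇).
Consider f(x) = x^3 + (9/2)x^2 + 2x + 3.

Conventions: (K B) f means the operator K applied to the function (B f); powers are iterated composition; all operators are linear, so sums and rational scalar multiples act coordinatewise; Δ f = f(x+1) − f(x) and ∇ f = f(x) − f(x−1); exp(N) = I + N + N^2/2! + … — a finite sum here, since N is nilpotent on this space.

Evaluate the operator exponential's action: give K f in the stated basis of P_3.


order-1 term: 3x^2 + 6x - 3/2
order-2 term: 3x + 3/2
order-3 term: 1
the series for exp(∇) f terminates at order 3
exp(∇) f = x^3 + (15/2)x^2 + 11x + 4

the image equals g(x) = x^3 + (15/2)x^2 + 11x + 4


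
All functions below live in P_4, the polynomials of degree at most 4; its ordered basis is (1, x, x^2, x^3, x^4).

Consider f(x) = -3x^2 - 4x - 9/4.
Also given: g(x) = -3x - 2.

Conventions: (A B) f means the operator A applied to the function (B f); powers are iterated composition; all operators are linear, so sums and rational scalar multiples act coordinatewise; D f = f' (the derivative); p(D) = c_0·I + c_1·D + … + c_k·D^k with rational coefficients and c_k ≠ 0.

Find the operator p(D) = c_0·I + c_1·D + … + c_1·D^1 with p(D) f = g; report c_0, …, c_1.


c_0 = 0, c_1 = 1/2

D^0 f = -3x^2 - 4x - 9/4
D^1 f = -6x - 4
matching coefficients of g against c_0 f + c_1 Df + … from the top degree down determines the c_i
solution: c_0 = 0, c_1 = 1/2


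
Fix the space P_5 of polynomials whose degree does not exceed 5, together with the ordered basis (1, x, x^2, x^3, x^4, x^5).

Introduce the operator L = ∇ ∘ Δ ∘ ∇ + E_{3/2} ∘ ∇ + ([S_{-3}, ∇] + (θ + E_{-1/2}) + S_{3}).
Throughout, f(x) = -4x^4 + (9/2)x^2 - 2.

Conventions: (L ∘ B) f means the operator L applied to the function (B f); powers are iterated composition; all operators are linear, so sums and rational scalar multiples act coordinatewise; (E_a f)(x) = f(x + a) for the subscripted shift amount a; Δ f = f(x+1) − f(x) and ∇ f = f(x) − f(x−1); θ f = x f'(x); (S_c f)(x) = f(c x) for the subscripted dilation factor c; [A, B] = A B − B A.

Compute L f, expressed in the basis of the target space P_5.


the result is g(x) = -344x^4 + 1720x^3 - 1728x^2 + (2189/2)x - 2001/8

∇ f = -16x^3 + 24x^2 - 7x - 1/2
Δ ∇ f = -48x^2 + 1
∇ Δ ∇ f = -96x + 48
∇ f = -16x^3 + 24x^2 - 7x - 1/2
E_{3/2} ∇ f = -16x^3 - 48x^2 - 43x - 11
∇ f = -16x^3 + 24x^2 - 7x - 1/2
S_{-3} ∇ f = 432x^3 + 216x^2 + 21x - 1/2
S_{-3} f = -324x^4 + (81/2)x^2 - 2
∇ S_{-3} f = -1296x^3 + 1944x^2 - 1215x + 567/2
[S_{-3}, ∇] f = 1728x^3 - 1728x^2 + 1236x - 284
θ f = -16x^4 + 9x^2
E_{-1/2} f = -4x^4 + 8x^3 - (3/2)x^2 - (5/2)x - 9/8
(θ + E_{-1/2}) f = -20x^4 + 8x^3 + (15/2)x^2 - (5/2)x - 9/8
S_{3} f = -324x^4 + (81/2)x^2 - 2
([S_{-3}, ∇] + (θ + E_{-1/2}) + S_{3}) f = -344x^4 + 1736x^3 - 1680x^2 + (2467/2)x - 2297/8
(∇ ∘ Δ ∘ ∇ + E_{3/2} ∘ ∇ + ([S_{-3}, ∇] + (θ + E_{-1/2}) + S_{3})) f = -344x^4 + 1720x^3 - 1728x^2 + (2189/2)x - 2001/8


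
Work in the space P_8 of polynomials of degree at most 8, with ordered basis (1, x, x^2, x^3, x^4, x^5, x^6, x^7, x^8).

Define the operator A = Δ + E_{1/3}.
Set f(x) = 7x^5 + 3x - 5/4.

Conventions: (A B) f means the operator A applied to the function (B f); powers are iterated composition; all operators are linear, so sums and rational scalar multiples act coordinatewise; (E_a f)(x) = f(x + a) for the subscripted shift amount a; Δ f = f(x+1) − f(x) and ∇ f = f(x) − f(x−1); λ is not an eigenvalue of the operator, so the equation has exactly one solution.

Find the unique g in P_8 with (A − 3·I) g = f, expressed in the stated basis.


the image equals g(x) = -(7/2)x^5 - (35/3)x^4 - (455/9)x^3 - (4270/27)x^2 - (26704/81)x - 662705/1944

write g with unknown coordinates in the stated basis and equate coefficients in (A − 3·I) g = f
solving from the highest basis element down gives g = -(7/2)x^5 - (35/3)x^4 - (455/9)x^3 - (4270/27)x^2 - (26704/81)x - 662705/1944
check: A g = -(7/2)x^5 - 35x^4 - (455/3)x^3 - (4270/9)x^2 - (26623/27)x - 663515/648
so A g − 3·g = 7x^5 + 3x - 5/4 = f ✓


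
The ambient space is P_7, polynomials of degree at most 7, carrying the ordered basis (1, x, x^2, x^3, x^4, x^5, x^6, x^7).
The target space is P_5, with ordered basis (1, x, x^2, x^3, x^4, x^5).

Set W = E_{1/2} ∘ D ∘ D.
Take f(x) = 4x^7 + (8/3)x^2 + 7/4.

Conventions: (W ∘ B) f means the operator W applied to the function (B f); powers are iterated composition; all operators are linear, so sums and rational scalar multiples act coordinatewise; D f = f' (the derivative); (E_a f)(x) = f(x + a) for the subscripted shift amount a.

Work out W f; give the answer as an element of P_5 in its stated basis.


g(x) = 168x^5 + 420x^4 + 420x^3 + 210x^2 + (105/2)x + 127/12

D f = 28x^6 + (16/3)x
D D f = 168x^5 + 16/3
E_{1/2} D D f = 168x^5 + 420x^4 + 420x^3 + 210x^2 + (105/2)x + 127/12


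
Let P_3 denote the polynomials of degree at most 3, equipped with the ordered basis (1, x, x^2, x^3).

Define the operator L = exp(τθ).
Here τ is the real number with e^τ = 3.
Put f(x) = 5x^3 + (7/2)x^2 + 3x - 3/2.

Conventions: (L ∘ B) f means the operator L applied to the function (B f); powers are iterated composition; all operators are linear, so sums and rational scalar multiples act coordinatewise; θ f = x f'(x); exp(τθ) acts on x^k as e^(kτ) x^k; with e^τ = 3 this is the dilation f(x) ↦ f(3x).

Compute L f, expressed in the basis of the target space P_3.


exp(τθ) x^k = e^(kτ) x^k; with e^τ = 3 this sends x^k to 3^k x^k
x ↦ 3 x
x^2 ↦ 9 x^2
x^3 ↦ 27 x^3
applying this coordinatewise to f: exp(τθ) f = 135x^3 + (63/2)x^2 + 9x - 3/2

g(x) = 135x^3 + (63/2)x^2 + 9x - 3/2


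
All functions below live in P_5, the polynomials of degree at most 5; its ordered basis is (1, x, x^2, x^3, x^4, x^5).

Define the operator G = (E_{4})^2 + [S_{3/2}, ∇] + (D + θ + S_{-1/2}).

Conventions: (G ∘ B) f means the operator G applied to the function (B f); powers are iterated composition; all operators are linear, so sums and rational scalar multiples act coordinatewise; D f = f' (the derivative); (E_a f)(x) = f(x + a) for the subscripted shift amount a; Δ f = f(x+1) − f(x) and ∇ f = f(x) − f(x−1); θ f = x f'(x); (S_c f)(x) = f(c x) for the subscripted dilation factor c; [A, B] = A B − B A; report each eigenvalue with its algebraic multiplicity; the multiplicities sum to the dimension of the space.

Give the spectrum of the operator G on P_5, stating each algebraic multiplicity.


λ = 3/2 (multiplicity 1), λ = 2 (multiplicity 1), λ = 13/4 (multiplicity 1), λ = 31/8 (multiplicity 1), λ = 81/16 (multiplicity 1), λ = 191/32 (multiplicity 1)

image of 1: 2
image of x: (3/2)x + 17/2
image of x^2: (13/4)x^2 + (33/2)x + 261/4
image of x^3: (31/8)x^3 + (189/8)x^2 + (1581/8)x + 4077/8
image of x^4: (81/16)x^4 + (117/4)x^3 + (3207/8)x^2 + (8135/4)x + 65601/16
image of x^5: (191/32)x^5 + (1035/32)x^4 + (10915/16)x^3 + (81065/16)x^2 + (656335/32)x + 1048365/32
the matrix is upper triangular; its diagonal is (2, 3/2, 13/4, 31/8, 81/16, 191/32)
for a triangular matrix the eigenvalues are the diagonal entries, with algebraic multiplicity their repetition count


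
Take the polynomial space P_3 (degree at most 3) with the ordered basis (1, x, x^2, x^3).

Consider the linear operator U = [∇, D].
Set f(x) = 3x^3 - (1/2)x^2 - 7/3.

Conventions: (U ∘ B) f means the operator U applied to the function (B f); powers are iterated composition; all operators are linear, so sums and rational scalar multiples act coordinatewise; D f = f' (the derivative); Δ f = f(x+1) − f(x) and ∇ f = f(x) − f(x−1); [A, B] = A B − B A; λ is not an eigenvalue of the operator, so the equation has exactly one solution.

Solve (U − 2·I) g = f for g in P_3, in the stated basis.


g(x) = -(3/2)x^3 + (1/4)x^2 + 7/6

write g with unknown coordinates in the stated basis and equate coefficients in (U − 2·I) g = f
solving from the highest basis element down gives g = -(3/2)x^3 + (1/4)x^2 + 7/6
check: U g = 0
so U g − 2·g = 3x^3 - (1/2)x^2 - 7/3 = f ✓


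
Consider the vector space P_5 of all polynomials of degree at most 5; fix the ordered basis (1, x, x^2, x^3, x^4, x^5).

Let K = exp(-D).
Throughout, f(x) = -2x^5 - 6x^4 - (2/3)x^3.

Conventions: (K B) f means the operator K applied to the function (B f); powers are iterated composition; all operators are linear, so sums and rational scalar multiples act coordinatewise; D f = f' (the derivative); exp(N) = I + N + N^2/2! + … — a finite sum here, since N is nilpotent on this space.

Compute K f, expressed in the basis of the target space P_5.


order-1 term: 10x^4 + 24x^3 + 2x^2
order-2 term: -20x^3 - 36x^2 - 2x
order-3 term: 20x^2 + 24x + 2/3
order-4 term: -10x - 6
order-5 term: 2
the series for exp(-D) f terminates at order 5
exp(-D) f = -2x^5 + 4x^4 + (10/3)x^3 - 14x^2 + 12x - 10/3

the result is g(x) = -2x^5 + 4x^4 + (10/3)x^3 - 14x^2 + 12x - 10/3


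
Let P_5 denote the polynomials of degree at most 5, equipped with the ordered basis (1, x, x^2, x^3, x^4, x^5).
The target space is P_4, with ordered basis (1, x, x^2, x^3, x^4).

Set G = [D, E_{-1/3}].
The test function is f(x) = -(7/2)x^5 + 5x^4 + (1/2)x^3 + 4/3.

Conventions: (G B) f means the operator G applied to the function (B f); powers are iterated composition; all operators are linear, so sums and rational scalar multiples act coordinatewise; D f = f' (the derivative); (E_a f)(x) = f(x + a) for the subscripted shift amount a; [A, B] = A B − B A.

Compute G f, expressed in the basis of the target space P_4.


g(x) = 0

E_{-1/3} f = -(7/2)x^5 + (65/6)x^4 - (181/18)x^3 + (223/54)x^2 - (64/81)x + 338/243
D E_{-1/3} f = -(35/2)x^4 + (130/3)x^3 - (181/6)x^2 + (223/27)x - 64/81
D f = -(35/2)x^4 + 20x^3 + (3/2)x^2
E_{-1/3} D f = -(35/2)x^4 + (130/3)x^3 - (181/6)x^2 + (223/27)x - 64/81
[D, E_{-1/3}] f = 0


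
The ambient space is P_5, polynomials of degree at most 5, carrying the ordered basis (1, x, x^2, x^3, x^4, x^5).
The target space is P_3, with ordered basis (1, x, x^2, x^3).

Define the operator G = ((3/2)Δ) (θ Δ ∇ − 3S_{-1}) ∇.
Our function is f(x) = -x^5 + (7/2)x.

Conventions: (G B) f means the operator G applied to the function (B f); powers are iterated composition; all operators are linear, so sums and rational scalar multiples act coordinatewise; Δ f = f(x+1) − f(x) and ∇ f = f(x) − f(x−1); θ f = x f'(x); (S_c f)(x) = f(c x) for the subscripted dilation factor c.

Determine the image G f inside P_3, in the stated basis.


the image equals g(x) = 90x^3 + 270x^2 - 45x + 45

∇ f = -5x^4 + 10x^3 - 10x^2 + 5x + 5/2
∇ ∇ f = -20x^3 + 60x^2 - 70x + 30
Δ ∇ ∇ f = -60x^2 + 60x - 30
θ Δ ∇ ∇ f = -120x^2 + 60x
S_{-1} ∇ f = -5x^4 - 10x^3 - 10x^2 - 5x + 5/2
(-3S_{-1}) ∇ f = 15x^4 + 30x^3 + 30x^2 + 15x - 15/2
(θ Δ ∇ − 3S_{-1}) ∇ f = 15x^4 + 30x^3 - 90x^2 + 75x - 15/2
Δ (θ Δ ∇ − 3S_{-1}) ∇ f = 60x^3 + 180x^2 - 30x + 30
((3/2)Δ) (θ Δ ∇ − 3S_{-1}) ∇ f = 90x^3 + 270x^2 - 45x + 45


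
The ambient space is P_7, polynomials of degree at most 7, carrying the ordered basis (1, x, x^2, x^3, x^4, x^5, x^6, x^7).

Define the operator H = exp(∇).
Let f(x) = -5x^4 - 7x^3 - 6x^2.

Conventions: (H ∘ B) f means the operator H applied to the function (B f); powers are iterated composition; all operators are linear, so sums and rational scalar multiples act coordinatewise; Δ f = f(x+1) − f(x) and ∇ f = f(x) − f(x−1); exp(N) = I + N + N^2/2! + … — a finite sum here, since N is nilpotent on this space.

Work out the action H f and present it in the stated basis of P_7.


order-1 term: -20x^3 + 9x^2 - 11x + 4
order-2 term: -30x^2 + 39x - 20
order-3 term: -20x + 23
order-4 term: -5
the series for exp(∇) f terminates at order 4
exp(∇) f = -5x^4 - 27x^3 - 27x^2 + 8x + 2

g(x) = -5x^4 - 27x^3 - 27x^2 + 8x + 2


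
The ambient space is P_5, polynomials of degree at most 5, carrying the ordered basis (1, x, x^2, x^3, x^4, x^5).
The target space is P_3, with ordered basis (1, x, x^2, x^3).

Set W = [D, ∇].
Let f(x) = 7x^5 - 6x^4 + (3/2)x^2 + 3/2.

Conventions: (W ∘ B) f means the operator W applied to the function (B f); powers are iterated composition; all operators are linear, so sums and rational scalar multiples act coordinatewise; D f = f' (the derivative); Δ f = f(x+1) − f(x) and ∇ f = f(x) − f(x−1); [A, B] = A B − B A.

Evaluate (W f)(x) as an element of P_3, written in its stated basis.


∇ f = 35x^4 - 94x^3 + 106x^2 - 56x + 23/2
D ∇ f = 140x^3 - 282x^2 + 212x - 56
D f = 35x^4 - 24x^3 + 3x
∇ D f = 140x^3 - 282x^2 + 212x - 56
[D, ∇] f = 0

the result is g(x) = 0


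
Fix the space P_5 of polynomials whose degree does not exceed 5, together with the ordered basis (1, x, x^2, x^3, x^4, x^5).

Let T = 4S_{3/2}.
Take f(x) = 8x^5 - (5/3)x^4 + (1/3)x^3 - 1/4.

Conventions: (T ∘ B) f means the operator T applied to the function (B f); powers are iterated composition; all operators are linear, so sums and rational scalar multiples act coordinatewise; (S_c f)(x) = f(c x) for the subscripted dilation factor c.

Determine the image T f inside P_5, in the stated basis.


S_{3/2} f = (243/4)x^5 - (135/16)x^4 + (9/8)x^3 - 1/4
(4S_{3/2}) f = 243x^5 - (135/4)x^4 + (9/2)x^3 - 1

g(x) = 243x^5 - (135/4)x^4 + (9/2)x^3 - 1


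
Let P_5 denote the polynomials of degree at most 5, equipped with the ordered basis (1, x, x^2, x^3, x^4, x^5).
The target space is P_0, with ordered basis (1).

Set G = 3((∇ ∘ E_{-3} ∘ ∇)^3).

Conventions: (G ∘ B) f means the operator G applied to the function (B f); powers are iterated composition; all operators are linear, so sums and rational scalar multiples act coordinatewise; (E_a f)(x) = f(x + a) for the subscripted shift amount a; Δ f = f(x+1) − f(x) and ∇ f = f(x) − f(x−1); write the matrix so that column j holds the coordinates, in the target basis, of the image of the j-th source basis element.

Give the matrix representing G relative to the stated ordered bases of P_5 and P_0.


image of 1: 0
image of x: 0
image of x^2: 0
image of x^3: 0
image of x^4: 0
image of x^5: 0
each image's coordinates form column j of the matrix

the matrix is [[0, 0, 0, 0, 0, 0]] (rows listed top to bottom)


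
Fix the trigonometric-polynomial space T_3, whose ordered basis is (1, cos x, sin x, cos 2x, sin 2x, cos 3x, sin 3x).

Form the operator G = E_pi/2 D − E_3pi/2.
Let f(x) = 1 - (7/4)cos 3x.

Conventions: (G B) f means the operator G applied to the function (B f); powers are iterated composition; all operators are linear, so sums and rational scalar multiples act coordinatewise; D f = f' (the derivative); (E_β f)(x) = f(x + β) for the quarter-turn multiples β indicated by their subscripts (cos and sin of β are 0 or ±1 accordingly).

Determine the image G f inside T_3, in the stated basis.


g(x) = -1 - (21/4)cos 3x - (7/4)sin 3x

D f = (21/4)sin 3x
E_pi/2 D f = -(21/4)cos 3x
E_3pi/2 f = 1 + (7/4)sin 3x
(-E_3pi/2) f = -1 - (7/4)sin 3x
(E_pi/2 D − E_3pi/2) f = -1 - (21/4)cos 3x - (7/4)sin 3x


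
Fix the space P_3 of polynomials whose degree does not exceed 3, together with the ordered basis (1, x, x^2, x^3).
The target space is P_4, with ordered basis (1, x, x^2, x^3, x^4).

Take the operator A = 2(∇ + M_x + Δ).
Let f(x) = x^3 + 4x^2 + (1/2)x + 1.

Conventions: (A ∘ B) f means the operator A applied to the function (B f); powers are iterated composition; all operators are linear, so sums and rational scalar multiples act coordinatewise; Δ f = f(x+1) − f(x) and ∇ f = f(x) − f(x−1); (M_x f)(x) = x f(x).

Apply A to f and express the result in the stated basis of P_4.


g(x) = 2x^4 + 8x^3 + 13x^2 + 34x + 6

∇ f = 3x^2 + 5x - 5/2
M_x f = x^4 + 4x^3 + (1/2)x^2 + x
Δ f = 3x^2 + 11x + 11/2
(∇ + M_x + Δ) f = x^4 + 4x^3 + (13/2)x^2 + 17x + 3
(2(∇ + M_x + Δ)) f = 2x^4 + 8x^3 + 13x^2 + 34x + 6


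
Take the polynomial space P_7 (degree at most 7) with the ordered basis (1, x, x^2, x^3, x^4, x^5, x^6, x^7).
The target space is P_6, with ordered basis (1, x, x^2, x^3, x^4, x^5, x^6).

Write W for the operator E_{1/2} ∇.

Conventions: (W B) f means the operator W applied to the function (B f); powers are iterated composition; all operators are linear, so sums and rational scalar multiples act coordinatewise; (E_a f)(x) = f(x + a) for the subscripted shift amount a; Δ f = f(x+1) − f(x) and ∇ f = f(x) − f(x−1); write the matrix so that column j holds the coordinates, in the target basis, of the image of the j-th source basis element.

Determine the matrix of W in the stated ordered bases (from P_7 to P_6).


image of 1: 0
image of x: 1
image of x^2: 2x
image of x^3: 3x^2 + 1/4
image of x^4: 4x^3 + x
image of x^5: 5x^4 + (5/2)x^2 + 1/16
image of x^6: 6x^5 + 5x^3 + (3/8)x
image of x^7: 7x^6 + (35/4)x^4 + (21/16)x^2 + 1/64
each image's coordinates form column j of the matrix

the matrix is [[0, 1, 0, 1/4, 0, 1/16, 0, 1/64]; [0, 0, 2, 0, 1, 0, 3/8, 0]; [0, 0, 0, 3, 0, 5/2, 0, 21/16]; [0, 0, 0, 0, 4, 0, 5, 0]; [0, 0, 0, 0, 0, 5, 0, 35/4]; [0, 0, 0, 0, 0, 0, 6, 0]; [0, 0, 0, 0, 0, 0, 0, 7]] (rows listed top to bottom)


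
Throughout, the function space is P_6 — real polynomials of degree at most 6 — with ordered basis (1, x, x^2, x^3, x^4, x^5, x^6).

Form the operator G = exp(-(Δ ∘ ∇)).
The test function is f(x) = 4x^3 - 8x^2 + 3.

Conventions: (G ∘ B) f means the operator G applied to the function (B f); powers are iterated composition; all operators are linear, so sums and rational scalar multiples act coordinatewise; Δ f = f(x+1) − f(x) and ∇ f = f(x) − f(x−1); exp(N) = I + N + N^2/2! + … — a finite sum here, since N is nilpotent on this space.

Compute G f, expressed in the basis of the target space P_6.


g(x) = 4x^3 - 8x^2 - 24x + 19

order-1 term: -24x + 16
the series for exp(-(Δ ∘ ∇)) f terminates at order 1
exp(-(Δ ∘ ∇)) f = 4x^3 - 8x^2 - 24x + 19


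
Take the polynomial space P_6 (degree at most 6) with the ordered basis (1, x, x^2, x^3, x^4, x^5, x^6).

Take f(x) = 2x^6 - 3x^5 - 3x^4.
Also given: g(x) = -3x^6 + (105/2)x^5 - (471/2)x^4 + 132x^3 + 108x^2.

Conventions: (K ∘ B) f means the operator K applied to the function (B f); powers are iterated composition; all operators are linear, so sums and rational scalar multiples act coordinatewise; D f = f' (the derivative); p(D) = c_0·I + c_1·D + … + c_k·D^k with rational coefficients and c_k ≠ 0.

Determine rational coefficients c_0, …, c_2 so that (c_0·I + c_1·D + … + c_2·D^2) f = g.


p(D) = -(3/2)·I + 4·D − 3·D^2, i.e. c_0 = -3/2, c_1 = 4, c_2 = -3

D^0 f = 2x^6 - 3x^5 - 3x^4
D^1 f = 12x^5 - 15x^4 - 12x^3
D^2 f = 60x^4 - 60x^3 - 36x^2
matching coefficients of g against c_0 f + c_1 Df + … from the top degree down determines the c_i
solution: c_0 = -3/2, c_1 = 4, c_2 = -3


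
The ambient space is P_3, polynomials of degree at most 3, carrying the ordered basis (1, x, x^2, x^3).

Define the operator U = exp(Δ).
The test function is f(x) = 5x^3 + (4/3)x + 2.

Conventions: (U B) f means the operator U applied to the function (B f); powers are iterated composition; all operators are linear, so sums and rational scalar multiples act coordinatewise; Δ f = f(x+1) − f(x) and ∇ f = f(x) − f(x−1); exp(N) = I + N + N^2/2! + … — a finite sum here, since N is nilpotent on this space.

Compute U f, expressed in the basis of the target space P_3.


order-1 term: 15x^2 + 15x + 19/3
order-2 term: 15x + 15
order-3 term: 5
the series for exp(Δ) f terminates at order 3
exp(Δ) f = 5x^3 + 15x^2 + (94/3)x + 85/3

g(x) = 5x^3 + 15x^2 + (94/3)x + 85/3


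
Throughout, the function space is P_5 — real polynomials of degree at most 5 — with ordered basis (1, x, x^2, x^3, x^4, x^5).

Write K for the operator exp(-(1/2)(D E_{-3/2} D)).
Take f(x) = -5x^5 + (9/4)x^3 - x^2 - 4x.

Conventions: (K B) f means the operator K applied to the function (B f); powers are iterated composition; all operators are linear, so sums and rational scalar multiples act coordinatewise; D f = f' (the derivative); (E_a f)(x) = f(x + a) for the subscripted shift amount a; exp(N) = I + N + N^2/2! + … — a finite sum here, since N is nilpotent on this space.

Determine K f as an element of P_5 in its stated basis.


g(x) = -5x^5 + (209/4)x^3 - 226x^2 + (1007/4)x + 539/8

order-1 term: 50x^3 - 225x^2 + (1323/4)x - 1261/8
order-2 term: -75x + 225
the series for exp(-(1/2)(D E_{-3/2} D)) f terminates at order 2
exp(-(1/2)(D E_{-3/2} D)) f = -5x^5 + (209/4)x^3 - 226x^2 + (1007/4)x + 539/8


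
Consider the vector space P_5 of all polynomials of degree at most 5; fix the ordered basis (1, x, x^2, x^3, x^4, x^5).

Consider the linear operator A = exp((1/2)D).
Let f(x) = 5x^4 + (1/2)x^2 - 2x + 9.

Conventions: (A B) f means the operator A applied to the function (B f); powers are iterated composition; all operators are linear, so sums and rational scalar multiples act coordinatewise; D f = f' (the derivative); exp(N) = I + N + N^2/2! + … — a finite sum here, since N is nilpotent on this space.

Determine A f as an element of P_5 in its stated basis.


order-1 term: 10x^3 + (1/2)x - 1
order-2 term: (15/2)x^2 + 1/8
order-3 term: (5/2)x
order-4 term: 5/16
the series for exp((1/2)D) f terminates at order 4
exp((1/2)D) f = 5x^4 + 10x^3 + 8x^2 + x + 135/16

g(x) = 5x^4 + 10x^3 + 8x^2 + x + 135/16


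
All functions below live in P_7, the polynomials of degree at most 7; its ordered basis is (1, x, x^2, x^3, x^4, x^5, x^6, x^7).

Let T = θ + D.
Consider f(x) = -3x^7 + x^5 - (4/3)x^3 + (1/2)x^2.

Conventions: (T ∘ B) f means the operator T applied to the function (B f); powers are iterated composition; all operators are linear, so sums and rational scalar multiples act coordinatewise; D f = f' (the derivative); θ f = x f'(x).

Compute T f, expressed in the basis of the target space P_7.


θ f = -21x^7 + 5x^5 - 4x^3 + x^2
D f = -21x^6 + 5x^4 - 4x^2 + x
(θ + D) f = -21x^7 - 21x^6 + 5x^5 + 5x^4 - 4x^3 - 3x^2 + x

the image equals g(x) = -21x^7 - 21x^6 + 5x^5 + 5x^4 - 4x^3 - 3x^2 + x


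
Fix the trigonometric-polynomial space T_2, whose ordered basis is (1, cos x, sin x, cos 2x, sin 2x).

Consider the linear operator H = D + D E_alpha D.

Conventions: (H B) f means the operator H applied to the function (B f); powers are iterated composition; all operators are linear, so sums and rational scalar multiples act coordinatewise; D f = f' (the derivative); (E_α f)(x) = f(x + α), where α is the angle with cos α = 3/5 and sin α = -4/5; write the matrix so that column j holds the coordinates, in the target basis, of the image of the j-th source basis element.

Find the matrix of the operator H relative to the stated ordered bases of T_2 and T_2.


image of 1: 0
image of cos x: -(3/5)cos x - (9/5)sin x
image of sin x: (9/5)cos x - (3/5)sin x
image of cos 2x: (28/25)cos 2x - (146/25)sin 2x
image of sin 2x: (146/25)cos 2x + (28/25)sin 2x
each image's coordinates form column j of the matrix

the matrix is [[0, 0, 0, 0, 0]; [0, -3/5, 9/5, 0, 0]; [0, -9/5, -3/5, 0, 0]; [0, 0, 0, 28/25, 146/25]; [0, 0, 0, -146/25, 28/25]] (rows listed top to bottom)


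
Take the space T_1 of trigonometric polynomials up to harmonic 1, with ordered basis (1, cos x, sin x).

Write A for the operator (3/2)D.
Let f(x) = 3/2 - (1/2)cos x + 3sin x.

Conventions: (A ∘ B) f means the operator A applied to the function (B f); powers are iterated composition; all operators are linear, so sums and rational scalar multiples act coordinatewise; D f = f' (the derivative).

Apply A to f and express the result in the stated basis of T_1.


D f = 3cos x + (1/2)sin x
((3/2)D) f = (9/2)cos x + (3/4)sin x

the result is g(x) = (9/2)cos x + (3/4)sin x


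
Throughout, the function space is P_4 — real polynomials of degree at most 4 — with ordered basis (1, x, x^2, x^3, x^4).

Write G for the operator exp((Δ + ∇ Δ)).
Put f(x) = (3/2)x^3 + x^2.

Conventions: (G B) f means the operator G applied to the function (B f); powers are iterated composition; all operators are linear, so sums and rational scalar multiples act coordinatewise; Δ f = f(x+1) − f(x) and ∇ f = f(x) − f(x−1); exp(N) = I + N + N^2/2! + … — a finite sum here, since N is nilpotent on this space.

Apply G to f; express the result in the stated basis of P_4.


order-1 term: (9/2)x^2 + (31/2)x + 9/2
order-2 term: (9/2)x + 29/2
order-3 term: 3/2
the series for exp((Δ + ∇ Δ)) f terminates at order 3
exp((Δ + ∇ Δ)) f = (3/2)x^3 + (11/2)x^2 + 20x + 41/2

g(x) = (3/2)x^3 + (11/2)x^2 + 20x + 41/2


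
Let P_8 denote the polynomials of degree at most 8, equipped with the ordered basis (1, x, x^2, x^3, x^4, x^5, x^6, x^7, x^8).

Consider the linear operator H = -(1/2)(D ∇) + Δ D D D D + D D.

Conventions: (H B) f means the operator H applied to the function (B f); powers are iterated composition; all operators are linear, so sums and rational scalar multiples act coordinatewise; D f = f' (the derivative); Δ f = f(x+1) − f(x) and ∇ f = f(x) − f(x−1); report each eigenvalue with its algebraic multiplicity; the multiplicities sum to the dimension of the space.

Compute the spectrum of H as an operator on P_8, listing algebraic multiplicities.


λ = 0 (multiplicity 9)

image of 1: 0
image of x: 0
image of x^2: 1
image of x^3: 3x + 3/2
image of x^4: 6x^2 + 6x - 2
image of x^5: 10x^3 + 15x^2 - 10x + 245/2
image of x^6: 15x^4 + 30x^3 - 30x^2 + 735x + 357
image of x^7: 21x^5 + (105/2)x^4 - 70x^3 + (5145/2)x^2 + 2499x + 1687/2
image of x^8: 28x^6 + 84x^5 - 140x^4 + 6860x^3 + 9996x^2 + 6748x + 1676
the matrix is upper triangular; its diagonal is (0, 0, 0, 0, 0, 0, 0, 0, 0)
for a triangular matrix the eigenvalues are the diagonal entries, with algebraic multiplicity their repetition count


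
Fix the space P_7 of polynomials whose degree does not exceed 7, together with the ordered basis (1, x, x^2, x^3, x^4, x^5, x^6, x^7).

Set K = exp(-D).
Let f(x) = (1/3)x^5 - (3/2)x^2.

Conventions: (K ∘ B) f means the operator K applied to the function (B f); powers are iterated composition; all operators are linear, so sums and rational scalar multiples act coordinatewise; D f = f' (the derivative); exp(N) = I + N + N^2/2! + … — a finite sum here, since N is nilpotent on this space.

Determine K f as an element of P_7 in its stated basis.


order-1 term: -(5/3)x^4 + 3x
order-2 term: (10/3)x^3 - 3/2
order-3 term: -(10/3)x^2
order-4 term: (5/3)x
order-5 term: -1/3
the series for exp(-D) f terminates at order 5
exp(-D) f = (1/3)x^5 - (5/3)x^4 + (10/3)x^3 - (29/6)x^2 + (14/3)x - 11/6

the image equals g(x) = (1/3)x^5 - (5/3)x^4 + (10/3)x^3 - (29/6)x^2 + (14/3)x - 11/6


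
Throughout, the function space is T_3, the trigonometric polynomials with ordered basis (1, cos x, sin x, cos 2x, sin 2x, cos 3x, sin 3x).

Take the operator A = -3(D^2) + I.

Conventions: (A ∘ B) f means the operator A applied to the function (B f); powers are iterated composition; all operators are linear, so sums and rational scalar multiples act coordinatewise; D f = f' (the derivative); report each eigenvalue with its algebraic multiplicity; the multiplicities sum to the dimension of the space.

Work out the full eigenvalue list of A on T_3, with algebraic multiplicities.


image of 1: 1
image of cos x: 4cos x
image of sin x: 4sin x
image of cos 2x: 13cos 2x
image of sin 2x: 13sin 2x
image of cos 3x: 28cos 3x
image of sin 3x: 28sin 3x
the matrix is diagonal; its diagonal is (1, 4, 4, 13, 13, 28, 28)
for a triangular matrix the eigenvalues are the diagonal entries, with algebraic multiplicity their repetition count

λ = 1 (multiplicity 1), λ = 4 (multiplicity 2), λ = 13 (multiplicity 2), λ = 28 (multiplicity 2)


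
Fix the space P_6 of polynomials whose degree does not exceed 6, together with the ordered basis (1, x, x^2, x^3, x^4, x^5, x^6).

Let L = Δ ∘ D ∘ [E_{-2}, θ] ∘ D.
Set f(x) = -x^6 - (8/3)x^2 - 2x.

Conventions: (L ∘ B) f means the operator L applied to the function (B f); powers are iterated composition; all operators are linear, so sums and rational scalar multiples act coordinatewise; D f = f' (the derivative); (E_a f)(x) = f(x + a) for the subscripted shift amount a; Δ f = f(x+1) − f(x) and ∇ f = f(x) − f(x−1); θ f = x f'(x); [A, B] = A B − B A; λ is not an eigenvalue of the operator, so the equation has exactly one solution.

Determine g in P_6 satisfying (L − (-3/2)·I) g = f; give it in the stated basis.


g(x) = -(2/3)x^6 - (2896/9)x^2 + (2876/3)x - 2240/3

write g with unknown coordinates in the stated basis and equate coefficients in (L − (-3/2)·I) g = f
solving from the highest basis element down gives g = -(2/3)x^6 - (2896/9)x^2 + (2876/3)x - 2240/3
check: L g = 480x^2 - 1440x + 1120
so L g − (-3/2)·g = -x^6 - (8/3)x^2 - 2x = f ✓


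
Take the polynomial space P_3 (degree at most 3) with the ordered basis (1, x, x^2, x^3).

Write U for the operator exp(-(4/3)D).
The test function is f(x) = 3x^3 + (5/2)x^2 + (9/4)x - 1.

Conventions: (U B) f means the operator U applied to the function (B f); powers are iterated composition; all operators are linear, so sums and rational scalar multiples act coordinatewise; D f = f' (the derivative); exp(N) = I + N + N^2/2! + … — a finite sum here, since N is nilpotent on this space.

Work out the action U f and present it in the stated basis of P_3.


the image equals g(x) = 3x^3 - (19/2)x^2 + (139/12)x - 20/3

order-1 term: -12x^2 - (20/3)x - 3
order-2 term: 16x + 40/9
order-3 term: -64/9
the series for exp(-(4/3)D) f terminates at order 3
exp(-(4/3)D) f = 3x^3 - (19/2)x^2 + (139/12)x - 20/3


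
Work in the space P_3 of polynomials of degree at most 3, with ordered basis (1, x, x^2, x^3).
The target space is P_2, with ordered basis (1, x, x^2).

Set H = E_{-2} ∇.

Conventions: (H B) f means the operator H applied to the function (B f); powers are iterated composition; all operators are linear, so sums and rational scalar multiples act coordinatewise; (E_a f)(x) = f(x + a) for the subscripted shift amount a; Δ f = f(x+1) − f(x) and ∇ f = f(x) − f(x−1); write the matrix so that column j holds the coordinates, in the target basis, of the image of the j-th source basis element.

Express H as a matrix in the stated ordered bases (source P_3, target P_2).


the matrix is [[0, 1, -5, 19]; [0, 0, 2, -15]; [0, 0, 0, 3]] (rows listed top to bottom)

image of 1: 0
image of x: 1
image of x^2: 2x - 5
image of x^3: 3x^2 - 15x + 19
each image's coordinates form column j of the matrix


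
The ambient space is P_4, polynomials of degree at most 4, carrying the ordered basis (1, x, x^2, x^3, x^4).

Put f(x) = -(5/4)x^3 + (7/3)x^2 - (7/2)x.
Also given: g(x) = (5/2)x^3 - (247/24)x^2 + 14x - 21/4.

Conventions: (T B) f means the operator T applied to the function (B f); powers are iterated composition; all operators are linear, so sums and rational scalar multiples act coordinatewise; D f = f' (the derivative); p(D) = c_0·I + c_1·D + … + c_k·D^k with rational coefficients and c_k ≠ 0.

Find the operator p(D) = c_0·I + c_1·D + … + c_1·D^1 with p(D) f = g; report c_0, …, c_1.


c_0 = -2, c_1 = 3/2

D^0 f = -(5/4)x^3 + (7/3)x^2 - (7/2)x
D^1 f = -(15/4)x^2 + (14/3)x - 7/2
matching coefficients of g against c_0 f + c_1 Df + … from the top degree down determines the c_i
solution: c_0 = -2, c_1 = 3/2


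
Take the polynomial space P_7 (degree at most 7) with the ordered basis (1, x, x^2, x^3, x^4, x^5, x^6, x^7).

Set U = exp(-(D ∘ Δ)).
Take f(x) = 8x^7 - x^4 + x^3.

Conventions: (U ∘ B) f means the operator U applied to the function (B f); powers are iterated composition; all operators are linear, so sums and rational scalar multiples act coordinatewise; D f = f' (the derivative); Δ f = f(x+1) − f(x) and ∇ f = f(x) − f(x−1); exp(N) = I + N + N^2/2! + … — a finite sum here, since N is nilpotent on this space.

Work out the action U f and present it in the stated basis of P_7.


order-1 term: -336x^5 - 840x^4 - 1120x^3 - 828x^2 - 330x - 55
order-2 term: 3360x^3 + 10080x^2 + 11760x + 5028
order-3 term: -6720x - 10080
the series for exp(-(D ∘ Δ)) f terminates at order 3
exp(-(D ∘ Δ)) f = 8x^7 - 336x^5 - 841x^4 + 2241x^3 + 9252x^2 + 4710x - 5107

the result is g(x) = 8x^7 - 336x^5 - 841x^4 + 2241x^3 + 9252x^2 + 4710x - 5107


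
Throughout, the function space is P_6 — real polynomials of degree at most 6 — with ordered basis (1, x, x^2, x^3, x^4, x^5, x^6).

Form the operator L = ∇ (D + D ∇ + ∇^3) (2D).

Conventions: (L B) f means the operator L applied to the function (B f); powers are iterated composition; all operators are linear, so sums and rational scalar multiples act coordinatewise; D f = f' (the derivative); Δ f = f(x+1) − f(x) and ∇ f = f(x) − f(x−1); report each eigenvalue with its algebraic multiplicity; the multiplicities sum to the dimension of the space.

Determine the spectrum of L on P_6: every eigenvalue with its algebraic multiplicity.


λ = 0 (multiplicity 7)

image of 1: 0
image of x: 0
image of x^2: 0
image of x^3: 12
image of x^4: 48x + 24
image of x^5: 120x^2 + 120x + 40
image of x^6: 240x^3 + 360x^2 + 240x - 2100
the matrix is upper triangular; its diagonal is (0, 0, 0, 0, 0, 0, 0)
for a triangular matrix the eigenvalues are the diagonal entries, with algebraic multiplicity their repetition count
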